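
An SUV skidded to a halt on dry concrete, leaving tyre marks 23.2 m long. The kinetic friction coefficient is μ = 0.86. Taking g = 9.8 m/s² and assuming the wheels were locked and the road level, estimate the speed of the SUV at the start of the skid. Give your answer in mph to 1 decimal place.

Deceleration a = μg = 0.86 × 9.8 = 8.428 m/s².
v = √(2a·d) = √(2 × 8.428 × 23.2) = √391.059 = 19.7752 m/s.
= 19.7752 ÷ 0.44704 = 44.236 mph.

Initial speed ≈ 44.2 mph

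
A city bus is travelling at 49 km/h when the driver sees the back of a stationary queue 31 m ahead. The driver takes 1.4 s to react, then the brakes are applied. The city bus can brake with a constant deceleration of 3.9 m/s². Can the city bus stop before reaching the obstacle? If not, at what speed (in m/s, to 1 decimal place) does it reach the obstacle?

No — it strikes the obstacle at 9.6 m/s

49 km/h ÷ 3.6 = 13.6111 m/s.
Reaction distance = 13.6111 × 1.4 = 19.056 m.
Braking distance needed to stop: v²/(2a) = 185.262 / 7.800 = 23.752 m, so total needed = 19.056 + 23.752 = 42.808 m > 31 m — it cannot stop.
Distance remaining when braking begins: 31 − 19.056 = 11.944 m.
v² = v₀² − 2a·d = 185.262 − 2 × 3.900 × 11.944 = 92.099 m²/s².
v = √92.099 = 9.597 m/s.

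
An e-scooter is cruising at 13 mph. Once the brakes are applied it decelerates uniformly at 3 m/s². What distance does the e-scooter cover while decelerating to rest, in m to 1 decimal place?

Braking distance ≈ 5.6 m

13 mph × 0.44704 = 5.8115 m/s.
Braking distance = v²/(2a) = 5.8115² / (2 × 3.000) = 33.774 / 6.000 = 5.629 m.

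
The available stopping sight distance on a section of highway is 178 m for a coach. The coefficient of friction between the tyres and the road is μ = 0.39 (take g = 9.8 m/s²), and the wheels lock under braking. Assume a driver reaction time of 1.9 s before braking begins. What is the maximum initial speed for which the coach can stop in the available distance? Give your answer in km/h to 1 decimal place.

a = μg = 0.39 × 9.8 = 3.822 m/s².
Stopping distance: v·t_r + v²/(2a) = 178 with t_r = 1.9 s and a = 3.822 m/s².
So v² + 14.524 v − 1360.63 = 0.
Positive root: v = −a·t_r + √((a·t_r)² + 2a·d) = −7.262 + √(52.737 + 1360.63) = 30.3328 m/s.
30.3328 m/s × 3.6 = 109.198 km/h.

Maximum speed ≈ 109.2 km/h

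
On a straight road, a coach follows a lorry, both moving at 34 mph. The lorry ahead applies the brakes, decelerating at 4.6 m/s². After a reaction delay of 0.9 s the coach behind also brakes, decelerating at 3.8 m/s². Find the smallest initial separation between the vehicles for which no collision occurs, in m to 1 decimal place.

34 mph × 0.44704 = 15.1994 m/s.
Leader travels v²/(2a_L) = 231.022 / 9.200 = 25.111 m before stopping.
Follower covers v·t_r = 15.1994 × 0.9 = 13.679 m while reacting, then v²/(2a_F) = 231.022 / 7.600 = 30.398 m while braking, for a total of 13.679 + 30.398 = 44.077 m.
Since a_F ≤ a_L and the follower starts braking later, the follower is never slower than the leader, so the closest approach is when both have stopped.
Minimum gap = 44.077 − 25.111 = 18.966 m.

Minimum gap ≈ 19.0 m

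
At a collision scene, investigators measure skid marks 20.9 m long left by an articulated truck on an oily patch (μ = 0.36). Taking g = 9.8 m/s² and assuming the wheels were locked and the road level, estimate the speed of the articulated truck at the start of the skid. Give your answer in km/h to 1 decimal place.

Initial speed ≈ 43.7 km/h

Deceleration a = μg = 0.36 × 9.8 = 3.528 m/s².
v = √(2a·d) = √(2 × 3.528 × 20.9) = √147.470 = 12.1437 m/s.
= 12.1437 × 3.6 = 43.717 km/h.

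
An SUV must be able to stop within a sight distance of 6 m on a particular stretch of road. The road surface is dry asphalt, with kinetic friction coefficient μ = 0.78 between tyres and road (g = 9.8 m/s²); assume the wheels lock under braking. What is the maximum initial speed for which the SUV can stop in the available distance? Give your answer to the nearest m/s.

Maximum speed ≈ 10 m/s

a = μg = 0.78 × 9.8 = 7.644 m/s².
v²/(2a) = d ⇒ v = √(2 × 7.644 × 6) = √91.73 = 9.5776 m/s.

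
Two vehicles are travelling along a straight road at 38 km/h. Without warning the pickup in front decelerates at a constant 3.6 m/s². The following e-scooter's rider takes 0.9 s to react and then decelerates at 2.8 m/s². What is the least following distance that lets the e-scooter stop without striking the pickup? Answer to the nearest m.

Minimum gap ≈ 14 m

38 km/h ÷ 3.6 = 10.5556 m/s.
Leader travels v²/(2a_L) = 111.421 / 7.200 = 15.475 m before stopping.
Follower covers v·t_r = 10.5556 × 0.9 = 9.500 m while reacting, then v²/(2a_F) = 111.421 / 5.600 = 19.897 m while braking, for a total of 9.500 + 19.897 = 29.397 m.
Since a_F ≤ a_L and the follower starts braking later, the follower is never slower than the leader, so the closest approach is when both have stopped.
Minimum gap = 29.397 − 15.475 = 13.922 m.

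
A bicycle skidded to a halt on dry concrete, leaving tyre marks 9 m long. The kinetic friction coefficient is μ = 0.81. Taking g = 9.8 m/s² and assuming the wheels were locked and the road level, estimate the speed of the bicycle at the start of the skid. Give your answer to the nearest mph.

Initial speed ≈ 27 mph

Deceleration a = μg = 0.81 × 9.8 = 7.938 m/s².
v = √(2a·d) = √(2 × 7.938 × 9) = √142.884 = 11.9534 m/s.
= 11.9534 ÷ 0.44704 = 26.739 mph.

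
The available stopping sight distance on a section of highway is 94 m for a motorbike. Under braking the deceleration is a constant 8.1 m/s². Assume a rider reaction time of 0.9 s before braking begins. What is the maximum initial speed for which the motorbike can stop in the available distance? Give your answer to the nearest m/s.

Maximum speed ≈ 32 m/s

Stopping distance: v·t_r + v²/(2a) = 94 with t_r = 0.9 s and a = 8.100 m/s².
So v² + 14.580 v − 1522.80 = 0.
Positive root: v = −a·t_r + √((a·t_r)² + 2a·d) = −7.290 + √(53.144 + 1522.80) = 32.4082 m/s.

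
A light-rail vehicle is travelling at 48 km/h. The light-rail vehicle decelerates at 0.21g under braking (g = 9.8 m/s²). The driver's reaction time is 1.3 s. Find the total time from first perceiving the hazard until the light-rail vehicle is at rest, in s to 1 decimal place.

48 km/h ÷ 3.6 = 13.3333 m/s.
a = 0.21 × 9.8 = 2.058 m/s².
Braking time = v/a = 13.3333 / 2.058 = 6.479 s.
Total = 1.3 + 6.479 = 7.779 s.

Total time ≈ 7.8 s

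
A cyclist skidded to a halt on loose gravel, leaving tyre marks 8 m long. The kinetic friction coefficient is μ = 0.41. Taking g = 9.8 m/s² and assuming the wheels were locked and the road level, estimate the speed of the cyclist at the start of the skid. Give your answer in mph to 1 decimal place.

Deceleration a = μg = 0.41 × 9.8 = 4.018 m/s².
v = √(2a·d) = √(2 × 4.018 × 8) = √64.288 = 8.0180 m/s.
= 8.0180 ÷ 0.44704 = 17.936 mph.

Initial speed ≈ 17.9 mph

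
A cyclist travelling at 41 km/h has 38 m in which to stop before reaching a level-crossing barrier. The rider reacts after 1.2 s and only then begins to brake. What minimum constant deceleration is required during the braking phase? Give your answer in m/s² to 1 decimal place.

Required deceleration ≈ 2.7 m/s²

41 km/h ÷ 3.6 = 11.3889 m/s.
Distance covered during reaction = 11.3889 × 1.2 = 13.667 m.
Distance available for braking: 38 − 13.667 = 24.333 m.
v² = 2a·d ⇒ a = v²/(2d) = 11.3889² / (2 × 24.333) = 129.707 / 48.666 = 2.6652 m/s².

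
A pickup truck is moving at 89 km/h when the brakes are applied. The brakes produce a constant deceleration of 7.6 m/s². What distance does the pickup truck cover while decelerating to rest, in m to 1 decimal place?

89 km/h ÷ 3.6 = 24.7222 m/s.
Braking distance = v²/(2a) = 24.7222² / (2 × 7.600) = 611.187 / 15.200 = 40.210 m.

Braking distance ≈ 40.2 m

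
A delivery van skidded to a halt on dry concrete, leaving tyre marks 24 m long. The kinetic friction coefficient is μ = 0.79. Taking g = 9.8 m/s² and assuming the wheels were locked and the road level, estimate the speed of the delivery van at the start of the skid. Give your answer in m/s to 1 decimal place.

Initial speed ≈ 19.3 m/s

Deceleration a = μg = 0.79 × 9.8 = 7.742 m/s².
v = √(2a·d) = √(2 × 7.742 × 24) = √371.616 = 19.2773 m/s.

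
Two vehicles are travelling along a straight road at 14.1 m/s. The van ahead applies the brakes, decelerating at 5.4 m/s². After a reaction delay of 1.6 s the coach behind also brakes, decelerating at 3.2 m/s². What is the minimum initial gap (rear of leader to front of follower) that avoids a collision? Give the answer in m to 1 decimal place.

Leader travels v²/(2a_L) = 198.810 / 10.800 = 18.408 m before stopping.
Follower covers v·t_r = 14.1000 × 1.6 = 22.560 m while reacting, then v²/(2a_F) = 198.810 / 6.400 = 31.064 m while braking, for a total of 22.560 + 31.064 = 53.624 m.
Since a_F ≤ a_L and the follower starts braking later, the follower is never slower than the leader, so the closest approach is when both have stopped.
Minimum gap = 53.624 − 18.408 = 35.216 m.

Minimum gap ≈ 35.2 m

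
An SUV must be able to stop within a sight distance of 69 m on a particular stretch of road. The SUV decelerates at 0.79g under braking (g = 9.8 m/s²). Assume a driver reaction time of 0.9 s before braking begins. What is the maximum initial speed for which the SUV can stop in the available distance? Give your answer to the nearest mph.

Maximum speed ≈ 59 mph

a = 0.79 × 9.8 = 7.742 m/s².
Stopping distance: v·t_r + v²/(2a) = 69 with t_r = 0.9 s and a = 7.742 m/s².
So v² + 13.936 v − 1068.40 = 0.
Positive root: v = −a·t_r + √((a·t_r)² + 2a·d) = −6.968 + √(48.553 + 1068.40) = 26.4528 m/s.
26.4528 m/s ÷ 0.44704 = 59.173 mph.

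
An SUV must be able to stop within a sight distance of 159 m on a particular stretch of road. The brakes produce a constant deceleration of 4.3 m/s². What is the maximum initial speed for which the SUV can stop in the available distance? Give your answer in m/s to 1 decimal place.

v²/(2a) = d ⇒ v = √(2 × 4.300 × 159) = √1367.40 = 36.9784 m/s.

Maximum speed ≈ 37.0 m/s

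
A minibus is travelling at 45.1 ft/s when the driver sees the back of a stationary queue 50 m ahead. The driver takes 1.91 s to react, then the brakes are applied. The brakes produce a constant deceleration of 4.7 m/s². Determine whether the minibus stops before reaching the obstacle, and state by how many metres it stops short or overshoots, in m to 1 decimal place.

Yes — it stops 3.6 m short of the obstacle

45.1 ft/s × 0.3048 = 13.7465 m/s.
Reaction distance = 13.7465 × 1.91 = 26.256 m.
Braking distance = v²/(2a) = 188.966 / 9.400 = 20.103 m.
Total stopping distance = 26.256 + 20.103 = 46.359 m, vs 50 m available — it stops with 50 − 46.359 = 3.641 m to spare.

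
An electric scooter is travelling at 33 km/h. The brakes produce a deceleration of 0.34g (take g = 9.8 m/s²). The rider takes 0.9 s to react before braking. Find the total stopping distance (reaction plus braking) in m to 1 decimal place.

Total stopping distance ≈ 20.9 m

33 km/h ÷ 3.6 = 9.1667 m/s.
a = 0.34 × 9.8 = 3.332 m/s².
Reaction distance = v·t_r = 9.1667 × 0.9 = 8.250 m.
Braking distance = v²/(2a) = 9.1667² / (2 × 3.332) = 84.028 / 6.664 = 12.609 m.
Total = 8.250 + 12.609 = 20.859 m.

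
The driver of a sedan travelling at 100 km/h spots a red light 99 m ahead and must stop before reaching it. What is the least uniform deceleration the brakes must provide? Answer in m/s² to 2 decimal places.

100 km/h ÷ 3.6 = 27.7778 m/s.
v² = 2a·d ⇒ a = v²/(2d) = 27.7778² / (2 × 99.000) = 771.606 / 198.000 = 3.8970 m/s².

Required deceleration ≈ 3.90 m/s²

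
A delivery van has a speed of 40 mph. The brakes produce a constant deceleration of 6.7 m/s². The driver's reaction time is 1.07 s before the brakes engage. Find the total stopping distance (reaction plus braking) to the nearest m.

Total stopping distance ≈ 43 m

40 mph × 0.44704 = 17.8816 m/s.
Reaction distance = v·t_r = 17.8816 × 1.07 = 19.133 m.
Braking distance = v²/(2a) = 17.8816² / (2 × 6.700) = 319.752 / 13.400 = 23.862 m.
Total = 19.133 + 23.862 = 42.995 m.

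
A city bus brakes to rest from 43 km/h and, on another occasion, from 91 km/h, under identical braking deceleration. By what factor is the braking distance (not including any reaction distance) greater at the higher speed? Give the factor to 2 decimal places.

Factor ≈ 4.48

Braking distance d = v²/(2a), so with a fixed, d ∝ v².
Factor = (91/43)² = 2.1163² = 4.4787.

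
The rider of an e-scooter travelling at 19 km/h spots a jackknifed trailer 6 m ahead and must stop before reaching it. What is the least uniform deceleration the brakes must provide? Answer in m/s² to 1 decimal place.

19 km/h ÷ 3.6 = 5.2778 m/s.
v² = 2a·d ⇒ a = v²/(2d) = 5.2778² / (2 × 6.000) = 27.855 / 12.000 = 2.3213 m/s².

Required deceleration ≈ 2.3 m/s²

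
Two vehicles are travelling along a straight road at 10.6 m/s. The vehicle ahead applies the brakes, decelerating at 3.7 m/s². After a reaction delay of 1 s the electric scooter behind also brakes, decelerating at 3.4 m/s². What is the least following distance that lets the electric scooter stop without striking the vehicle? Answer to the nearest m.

Minimum gap ≈ 12 m

Leader travels v²/(2a_L) = 112.360 / 7.400 = 15.184 m before stopping.
Follower covers v·t_r = 10.6000 × 1 = 10.600 m while reacting, then v²/(2a_F) = 112.360 / 6.800 = 16.524 m while braking, for a total of 10.600 + 16.524 = 27.124 m.
Since a_F ≤ a_L and the follower starts braking later, the follower is never slower than the leader, so the closest approach is when both have stopped.
Minimum gap = 27.124 − 15.184 = 11.940 m.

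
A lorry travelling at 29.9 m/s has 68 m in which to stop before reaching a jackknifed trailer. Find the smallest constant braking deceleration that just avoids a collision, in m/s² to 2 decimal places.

v² = 2a·d ⇒ a = v²/(2d) = 29.9000² / (2 × 68.000) = 894.010 / 136.000 = 6.5736 m/s².

Required deceleration ≈ 6.57 m/s²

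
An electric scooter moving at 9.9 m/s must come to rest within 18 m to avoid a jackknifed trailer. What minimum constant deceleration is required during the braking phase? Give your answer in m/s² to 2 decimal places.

v² = 2a·d ⇒ a = v²/(2d) = 9.9000² / (2 × 18.000) = 98.010 / 36.000 = 2.7225 m/s².

Required deceleration ≈ 2.72 m/s²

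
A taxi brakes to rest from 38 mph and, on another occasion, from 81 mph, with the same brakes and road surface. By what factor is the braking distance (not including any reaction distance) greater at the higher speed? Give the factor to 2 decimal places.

Factor ≈ 4.54

Braking distance d = v²/(2a), so with a fixed, d ∝ v².
Factor = (81/38)² = 2.1316² = 4.5437.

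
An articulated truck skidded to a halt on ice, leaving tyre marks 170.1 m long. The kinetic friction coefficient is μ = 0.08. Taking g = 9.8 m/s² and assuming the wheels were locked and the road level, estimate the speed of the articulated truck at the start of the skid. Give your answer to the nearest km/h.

Deceleration a = μg = 0.08 × 9.8 = 0.784 m/s².
v = √(2a·d) = √(2 × 0.784 × 170.1) = √266.717 = 16.3315 m/s.
= 16.3315 × 3.6 = 58.793 km/h.

Initial speed ≈ 59 km/h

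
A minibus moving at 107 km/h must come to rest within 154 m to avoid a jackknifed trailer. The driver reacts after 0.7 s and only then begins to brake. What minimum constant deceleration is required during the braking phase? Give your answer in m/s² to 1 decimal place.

107 km/h ÷ 3.6 = 29.7222 m/s.
Distance covered during reaction = 29.7222 × 0.7 = 20.806 m.
Distance available for braking: 154 − 20.806 = 133.194 m.
v² = 2a·d ⇒ a = v²/(2d) = 29.7222² / (2 × 133.194) = 883.409 / 266.388 = 3.3162 m/s².

Required deceleration ≈ 3.3 m/s²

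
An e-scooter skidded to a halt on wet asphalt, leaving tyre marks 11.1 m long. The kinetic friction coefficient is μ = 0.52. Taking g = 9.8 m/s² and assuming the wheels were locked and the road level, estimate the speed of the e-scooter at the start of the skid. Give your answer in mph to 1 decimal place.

Initial speed ≈ 23.8 mph

Deceleration a = μg = 0.52 × 9.8 = 5.096 m/s².
v = √(2a·d) = √(2 × 5.096 × 11.1) = √113.131 = 10.6363 m/s.
= 10.6363 ÷ 0.44704 = 23.793 mph.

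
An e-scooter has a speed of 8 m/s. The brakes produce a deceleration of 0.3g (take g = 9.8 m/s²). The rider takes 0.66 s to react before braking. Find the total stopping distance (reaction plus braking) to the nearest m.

Total stopping distance ≈ 16 m

a = 0.3 × 9.8 = 2.940 m/s².
Reaction distance = v·t_r = 8.0000 × 0.66 = 5.280 m.
Braking distance = v²/(2a) = 8.0000² / (2 × 2.940) = 64.000 / 5.880 = 10.884 m.
Total = 5.280 + 10.884 = 16.164 m.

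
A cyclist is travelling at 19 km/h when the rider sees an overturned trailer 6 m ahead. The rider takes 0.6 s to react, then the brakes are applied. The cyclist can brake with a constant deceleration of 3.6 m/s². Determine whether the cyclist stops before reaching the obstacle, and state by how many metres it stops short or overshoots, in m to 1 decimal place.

19 km/h ÷ 3.6 = 5.2778 m/s.
Reaction distance = 5.2778 × 0.6 = 3.167 m.
Braking distance = v²/(2a) = 27.855 / 7.200 = 3.869 m.
Total stopping distance = 3.167 + 3.869 = 7.036 m, vs 6 m available — it cannot stop in time and overshoots by 7.036 − 6 = 1.036 m.

No — it overshoots by 1.0 m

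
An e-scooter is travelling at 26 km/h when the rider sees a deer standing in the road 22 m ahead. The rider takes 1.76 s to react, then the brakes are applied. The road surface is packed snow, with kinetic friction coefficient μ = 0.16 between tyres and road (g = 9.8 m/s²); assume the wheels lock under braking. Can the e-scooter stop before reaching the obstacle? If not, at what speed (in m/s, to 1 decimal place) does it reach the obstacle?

26 km/h ÷ 3.6 = 7.2222 m/s.
a = μg = 0.16 × 9.8 = 1.568 m/s².
Reaction distance = 7.2222 × 1.76 = 12.711 m.
Braking distance needed to stop: v²/(2a) = 52.160 / 3.136 = 16.633 m, so total needed = 12.711 + 16.633 = 29.344 m > 22 m — it cannot stop.
Distance remaining when braking begins: 22 − 12.711 = 9.289 m.
v² = v₀² − 2a·d = 52.160 − 2 × 1.568 × 9.289 = 23.030 m²/s².
v = √23.030 = 4.799 m/s.

No — it strikes the obstacle at 4.8 m/s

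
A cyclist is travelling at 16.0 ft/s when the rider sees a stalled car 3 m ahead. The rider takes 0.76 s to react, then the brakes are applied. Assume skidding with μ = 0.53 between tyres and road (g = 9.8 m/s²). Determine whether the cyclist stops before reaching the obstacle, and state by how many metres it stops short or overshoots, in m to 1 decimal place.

No — it overshoots by 3.0 m

16 ft/s × 0.3048 = 4.8768 m/s.
a = μg = 0.53 × 9.8 = 5.194 m/s².
Reaction distance = 4.8768 × 0.76 = 3.706 m.
Braking distance = v²/(2a) = 23.783 / 10.388 = 2.289 m.
Total stopping distance = 3.706 + 2.289 = 5.995 m, vs 3 m available — it cannot stop in time and overshoots by 5.995 − 3 = 2.995 m.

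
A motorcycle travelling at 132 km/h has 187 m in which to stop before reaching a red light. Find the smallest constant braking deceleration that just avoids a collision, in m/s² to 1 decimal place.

Required deceleration ≈ 3.6 m/s²

132 km/h ÷ 3.6 = 36.6667 m/s.
v² = 2a·d ⇒ a = v²/(2d) = 36.6667² / (2 × 187.000) = 1344.447 / 374.000 = 3.5948 m/s².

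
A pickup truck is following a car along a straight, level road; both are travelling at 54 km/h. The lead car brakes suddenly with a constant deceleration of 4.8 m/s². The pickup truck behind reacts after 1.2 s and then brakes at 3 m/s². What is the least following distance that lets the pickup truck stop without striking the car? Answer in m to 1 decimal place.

54 km/h ÷ 3.6 = 15.0000 m/s.
Leader travels v²/(2a_L) = 225.000 / 9.600 = 23.438 m before stopping.
Follower covers v·t_r = 15.0000 × 1.2 = 18.000 m while reacting, then v²/(2a_F) = 225.000 / 6.000 = 37.500 m while braking, for a total of 18.000 + 37.500 = 55.500 m.
Since a_F ≤ a_L and the follower starts braking later, the follower is never slower than the leader, so the closest approach is when both have stopped.
Minimum gap = 55.500 − 23.438 = 32.062 m.

Minimum gap ≈ 32.1 m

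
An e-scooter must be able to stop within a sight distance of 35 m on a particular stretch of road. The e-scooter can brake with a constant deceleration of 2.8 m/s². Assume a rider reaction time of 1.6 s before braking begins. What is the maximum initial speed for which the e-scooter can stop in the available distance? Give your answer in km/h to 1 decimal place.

Maximum speed ≈ 36.8 km/h

Stopping distance: v·t_r + v²/(2a) = 35 with t_r = 1.6 s and a = 2.800 m/s².
So v² + 8.960 v − 196.00 = 0.
Positive root: v = −a·t_r + √((a·t_r)² + 2a·d) = −4.480 + √(20.070 + 196.00) = 10.2193 m/s.
10.2193 m/s × 3.6 = 36.789 km/h.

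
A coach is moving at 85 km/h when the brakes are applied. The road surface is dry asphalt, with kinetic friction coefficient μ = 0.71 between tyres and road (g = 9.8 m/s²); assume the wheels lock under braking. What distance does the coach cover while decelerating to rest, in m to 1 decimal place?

85 km/h ÷ 3.6 = 23.6111 m/s.
a = μg = 0.71 × 9.8 = 6.958 m/s².
Braking distance = v²/(2a) = 23.6111² / (2 × 6.958) = 557.484 / 13.916 = 40.061 m.

Braking distance ≈ 40.1 m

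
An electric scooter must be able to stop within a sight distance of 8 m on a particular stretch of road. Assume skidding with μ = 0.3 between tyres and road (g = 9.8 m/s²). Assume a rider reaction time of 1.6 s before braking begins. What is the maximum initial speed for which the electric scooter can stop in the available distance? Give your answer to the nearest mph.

a = μg = 0.3 × 9.8 = 2.940 m/s².
Stopping distance: v·t_r + v²/(2a) = 8 with t_r = 1.6 s and a = 2.940 m/s².
So v² + 9.408 v − 47.04 = 0.
Positive root: v = −a·t_r + √((a·t_r)² + 2a·d) = −4.704 + √(22.128 + 47.04) = 3.6127 m/s.
3.6127 m/s ÷ 0.44704 = 8.081 mph.

Maximum speed ≈ 8 mph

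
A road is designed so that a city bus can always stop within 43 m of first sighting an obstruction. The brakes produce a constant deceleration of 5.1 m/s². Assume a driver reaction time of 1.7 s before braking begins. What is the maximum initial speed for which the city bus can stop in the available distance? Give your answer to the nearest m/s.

Stopping distance: v·t_r + v²/(2a) = 43 with t_r = 1.7 s and a = 5.100 m/s².
So v² + 17.340 v − 438.60 = 0.
Positive root: v = −a·t_r + √((a·t_r)² + 2a·d) = −8.670 + √(75.169 + 438.60) = 13.9965 m/s.

Maximum speed ≈ 14 m/s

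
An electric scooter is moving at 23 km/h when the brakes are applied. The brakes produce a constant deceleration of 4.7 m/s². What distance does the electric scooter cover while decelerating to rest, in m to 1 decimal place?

23 km/h ÷ 3.6 = 6.3889 m/s.
Braking distance = v²/(2a) = 6.3889² / (2 × 4.700) = 40.818 / 9.400 = 4.342 m.

Braking distance ≈ 4.3 m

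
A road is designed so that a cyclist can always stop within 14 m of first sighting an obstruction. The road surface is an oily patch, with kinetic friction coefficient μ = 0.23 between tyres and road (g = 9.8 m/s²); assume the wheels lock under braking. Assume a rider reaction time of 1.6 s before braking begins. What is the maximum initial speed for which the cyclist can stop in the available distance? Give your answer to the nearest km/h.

Maximum speed ≈ 18 km/h

a = μg = 0.23 × 9.8 = 2.254 m/s².
Stopping distance: v·t_r + v²/(2a) = 14 with t_r = 1.6 s and a = 2.254 m/s².
So v² + 7.213 v − 63.11 = 0.
Positive root: v = −a·t_r + √((a·t_r)² + 2a·d) = −3.606 + √(13.003 + 63.11) = 5.1183 m/s.
5.1183 m/s × 3.6 = 18.426 km/h.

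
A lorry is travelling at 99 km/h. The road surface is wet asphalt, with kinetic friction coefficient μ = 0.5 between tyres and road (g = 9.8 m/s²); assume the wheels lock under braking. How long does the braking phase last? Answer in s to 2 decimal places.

99 km/h ÷ 3.6 = 27.5000 m/s.
a = μg = 0.5 × 9.8 = 4.900 m/s².
Braking time = v/a = 27.5000 / 4.900 = 5.612 s.

Braking time ≈ 5.61 s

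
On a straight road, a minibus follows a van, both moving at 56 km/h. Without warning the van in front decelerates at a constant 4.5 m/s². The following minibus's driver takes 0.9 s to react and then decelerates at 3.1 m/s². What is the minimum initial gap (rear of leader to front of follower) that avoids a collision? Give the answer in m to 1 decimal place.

56 km/h ÷ 3.6 = 15.5556 m/s.
Leader travels v²/(2a_L) = 241.977 / 9.000 = 26.886 m before stopping.
Follower covers v·t_r = 15.5556 × 0.9 = 14.000 m while reacting, then v²/(2a_F) = 241.977 / 6.200 = 39.029 m while braking, for a total of 14.000 + 39.029 = 53.029 m.
Since a_F ≤ a_L and the follower starts braking later, the follower is never slower than the leader, so the closest approach is when both have stopped.
Minimum gap = 53.029 − 26.886 = 26.143 m.

Minimum gap ≈ 26.1 m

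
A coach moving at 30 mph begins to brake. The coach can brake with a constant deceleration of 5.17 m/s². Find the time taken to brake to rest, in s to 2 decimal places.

30 mph × 0.44704 = 13.4112 m/s.
Braking time = v/a = 13.4112 / 5.170 = 2.594 s.

Braking time ≈ 2.59 s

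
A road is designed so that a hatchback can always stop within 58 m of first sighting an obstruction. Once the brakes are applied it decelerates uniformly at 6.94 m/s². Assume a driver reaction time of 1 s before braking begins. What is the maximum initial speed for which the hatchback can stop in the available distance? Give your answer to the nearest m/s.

Stopping distance: v·t_r + v²/(2a) = 58 with t_r = 1 s and a = 6.940 m/s².
So v² + 13.880 v − 805.04 = 0.
Positive root: v = −a·t_r + √((a·t_r)² + 2a·d) = −6.940 + √(48.164 + 805.04) = 22.2697 m/s.

Maximum speed ≈ 22 m/s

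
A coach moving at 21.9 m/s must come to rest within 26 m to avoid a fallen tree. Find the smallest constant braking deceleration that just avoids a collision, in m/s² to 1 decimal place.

v² = 2a·d ⇒ a = v²/(2d) = 21.9000² / (2 × 26.000) = 479.610 / 52.000 = 9.2233 m/s².

Required deceleration ≈ 9.2 m/s²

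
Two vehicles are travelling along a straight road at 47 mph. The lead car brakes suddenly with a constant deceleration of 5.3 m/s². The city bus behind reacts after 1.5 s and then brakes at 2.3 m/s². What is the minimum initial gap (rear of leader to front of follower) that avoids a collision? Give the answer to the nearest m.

Minimum gap ≈ 86 m

47 mph × 0.44704 = 21.0109 m/s.
Leader travels v²/(2a_L) = 441.458 / 10.600 = 41.647 m before stopping.
Follower covers v·t_r = 21.0109 × 1.5 = 31.516 m while reacting, then v²/(2a_F) = 441.458 / 4.600 = 95.969 m while braking, for a total of 31.516 + 95.969 = 127.485 m.
Since a_F ≤ a_L and the follower starts braking later, the follower is never slower than the leader, so the closest approach is when both have stopped.
Minimum gap = 127.485 − 41.647 = 85.838 m.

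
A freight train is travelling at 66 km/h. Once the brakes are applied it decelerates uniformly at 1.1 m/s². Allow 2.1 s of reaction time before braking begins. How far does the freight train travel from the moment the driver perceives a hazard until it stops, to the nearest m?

66 km/h ÷ 3.6 = 18.3333 m/s.
Reaction distance = v·t_r = 18.3333 × 2.1 = 38.500 m.
Braking distance = v²/(2a) = 18.3333² / (2 × 1.100) = 336.110 / 2.200 = 152.777 m.
Total = 38.500 + 152.777 = 191.277 m.

Total stopping distance ≈ 191 m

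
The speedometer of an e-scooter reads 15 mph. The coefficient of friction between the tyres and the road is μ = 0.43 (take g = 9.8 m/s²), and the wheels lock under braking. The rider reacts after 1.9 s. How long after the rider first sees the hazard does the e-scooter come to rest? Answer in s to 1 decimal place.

Total time ≈ 3.5 s

15 mph × 0.44704 = 6.7056 m/s.
a = μg = 0.43 × 9.8 = 4.214 m/s².
Braking time = v/a = 6.7056 / 4.214 = 1.591 s.
Total = 1.9 + 1.591 = 3.491 s.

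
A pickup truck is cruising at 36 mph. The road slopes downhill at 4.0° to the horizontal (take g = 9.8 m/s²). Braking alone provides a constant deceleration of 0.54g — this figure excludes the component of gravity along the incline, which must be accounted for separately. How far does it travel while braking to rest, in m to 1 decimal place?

36 mph × 0.44704 = 16.0934 m/s.
a = 0.54 × 9.8 = 5.292 m/s².
Gravity along the downhill slope reduces the braking deceleration: a_eff = 5.292 − 9.8·sin 4.0° = 5.292 − 0.684 = 4.608 m/s².
Braking distance = v²/(2a) = 16.0934² / (2 × 4.608) = 258.998 / 9.216 = 28.103 m.

Braking distance ≈ 28.1 m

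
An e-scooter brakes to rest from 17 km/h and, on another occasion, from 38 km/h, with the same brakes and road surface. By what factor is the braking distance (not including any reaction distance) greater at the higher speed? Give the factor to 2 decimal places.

Braking distance d = v²/(2a), so with a fixed, d ∝ v².
Factor = (38/17)² = 2.2353² = 4.9966.

Factor ≈ 5.00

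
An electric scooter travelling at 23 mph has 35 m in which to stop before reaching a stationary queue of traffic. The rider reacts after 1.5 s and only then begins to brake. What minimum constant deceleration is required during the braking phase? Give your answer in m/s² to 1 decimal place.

Required deceleration ≈ 2.7 m/s²

23 mph × 0.44704 = 10.2819 m/s.
Distance covered during reaction = 10.2819 × 1.5 = 15.423 m.
Distance available for braking: 35 − 15.423 = 19.577 m.
v² = 2a·d ⇒ a = v²/(2d) = 10.2819² / (2 × 19.577) = 105.717 / 39.154 = 2.7000 m/s².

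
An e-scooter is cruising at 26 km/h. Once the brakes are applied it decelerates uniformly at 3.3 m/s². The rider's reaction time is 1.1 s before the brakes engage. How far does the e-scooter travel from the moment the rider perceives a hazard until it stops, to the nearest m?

26 km/h ÷ 3.6 = 7.2222 m/s.
Reaction distance = v·t_r = 7.2222 × 1.1 = 7.944 m.
Braking distance = v²/(2a) = 7.2222² / (2 × 3.300) = 52.160 / 6.600 = 7.903 m.
Total = 7.944 + 7.903 = 15.847 m.

Total stopping distance ≈ 16 m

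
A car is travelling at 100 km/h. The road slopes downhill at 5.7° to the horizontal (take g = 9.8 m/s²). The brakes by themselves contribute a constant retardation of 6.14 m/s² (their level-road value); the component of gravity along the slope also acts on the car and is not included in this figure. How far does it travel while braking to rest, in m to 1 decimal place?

100 km/h ÷ 3.6 = 27.7778 m/s.
Gravity along the downhill slope reduces the braking deceleration: a_eff = 6.140 − 9.8·sin 5.7° = 6.140 − 0.973 = 5.167 m/s².
Braking distance = v²/(2a) = 27.7778² / (2 × 5.167) = 771.606 / 10.334 = 74.667 m.

Braking distance ≈ 74.7 m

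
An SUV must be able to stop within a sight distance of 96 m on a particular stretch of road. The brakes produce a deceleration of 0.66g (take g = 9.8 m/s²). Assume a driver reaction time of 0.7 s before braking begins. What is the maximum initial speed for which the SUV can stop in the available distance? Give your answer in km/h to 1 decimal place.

a = 0.66 × 9.8 = 6.468 m/s².
Stopping distance: v·t_r + v²/(2a) = 96 with t_r = 0.7 s and a = 6.468 m/s².
So v² + 9.055 v − 1241.86 = 0.
Positive root: v = −a·t_r + √((a·t_r)² + 2a·d) = −4.528 + √(20.503 + 1241.86) = 31.0017 m/s.
31.0017 m/s × 3.6 = 111.606 km/h.

Maximum speed ≈ 111.6 km/h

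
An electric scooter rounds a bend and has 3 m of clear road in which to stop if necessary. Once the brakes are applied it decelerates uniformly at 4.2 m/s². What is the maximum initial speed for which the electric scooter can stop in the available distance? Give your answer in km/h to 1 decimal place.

Maximum speed ≈ 18.1 km/h

v²/(2a) = d ⇒ v = √(2 × 4.200 × 3) = √25.20 = 5.0200 m/s.
5.0200 m/s × 3.6 = 18.072 km/h.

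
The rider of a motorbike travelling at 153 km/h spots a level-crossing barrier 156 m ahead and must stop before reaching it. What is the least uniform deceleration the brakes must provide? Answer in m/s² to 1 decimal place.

153 km/h ÷ 3.6 = 42.5000 m/s.
v² = 2a·d ⇒ a = v²/(2d) = 42.5000² / (2 × 156.000) = 1806.250 / 312.000 = 5.7893 m/s².

Required deceleration ≈ 5.8 m/s²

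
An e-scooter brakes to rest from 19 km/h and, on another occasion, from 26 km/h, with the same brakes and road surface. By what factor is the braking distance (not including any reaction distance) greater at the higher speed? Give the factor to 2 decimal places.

Factor ≈ 1.87

Braking distance d = v²/(2a), so with a fixed, d ∝ v².
Factor = (26/19)² = 1.3684² = 1.8725.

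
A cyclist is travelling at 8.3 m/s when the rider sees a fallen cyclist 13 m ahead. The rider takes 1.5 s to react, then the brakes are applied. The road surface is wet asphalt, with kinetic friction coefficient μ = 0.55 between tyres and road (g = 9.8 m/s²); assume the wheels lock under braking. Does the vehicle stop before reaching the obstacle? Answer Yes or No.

No

a = μg = 0.55 × 9.8 = 5.390 m/s².
Reaction distance = 8.3000 × 1.5 = 12.450 m.
Braking distance = v²/(2a) = 68.890 / 10.780 = 6.391 m.
Total stopping distance = 12.450 + 6.391 = 18.841 m, vs 13 m available — it cannot stop in time and overshoots by 18.841 − 13 = 5.841 m.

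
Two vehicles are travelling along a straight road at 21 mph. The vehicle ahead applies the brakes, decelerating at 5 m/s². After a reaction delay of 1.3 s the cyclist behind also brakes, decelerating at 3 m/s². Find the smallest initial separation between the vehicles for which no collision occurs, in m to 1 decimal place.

Minimum gap ≈ 18.1 m

21 mph × 0.44704 = 9.3878 m/s.
Leader travels v²/(2a_L) = 88.131 / 10.000 = 8.813 m before stopping.
Follower covers v·t_r = 9.3878 × 1.3 = 12.204 m while reacting, then v²/(2a_F) = 88.131 / 6.000 = 14.688 m while braking, for a total of 12.204 + 14.688 = 26.892 m.
Since a_F ≤ a_L and the follower starts braking later, the follower is never slower than the leader, so the closest approach is when both have stopped.
Minimum gap = 26.892 − 8.813 = 18.079 m.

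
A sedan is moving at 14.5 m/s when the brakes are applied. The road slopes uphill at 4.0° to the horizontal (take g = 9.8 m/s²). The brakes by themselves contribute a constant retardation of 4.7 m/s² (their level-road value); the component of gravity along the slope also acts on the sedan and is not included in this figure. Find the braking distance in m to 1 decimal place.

Braking distance ≈ 19.5 m

Gravity along the uphill slope adds to the braking deceleration: a_eff = 4.700 + 9.8·sin 4.0° = 4.700 + 0.684 = 5.384 m/s².
Braking distance = v²/(2a) = 14.5000² / (2 × 5.384) = 210.250 / 10.768 = 19.525 m.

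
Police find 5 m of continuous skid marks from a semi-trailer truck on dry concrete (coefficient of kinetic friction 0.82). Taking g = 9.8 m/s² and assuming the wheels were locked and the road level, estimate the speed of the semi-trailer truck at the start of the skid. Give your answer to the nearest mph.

Deceleration a = μg = 0.82 × 9.8 = 8.036 m/s².
v = √(2a·d) = √(2 × 8.036 × 5) = √80.360 = 8.9644 m/s.
= 8.9644 ÷ 0.44704 = 20.053 mph.

Initial speed ≈ 20 mph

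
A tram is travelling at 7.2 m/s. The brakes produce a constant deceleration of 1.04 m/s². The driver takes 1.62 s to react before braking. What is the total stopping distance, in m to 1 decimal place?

Total stopping distance ≈ 36.6 m

Reaction distance = v·t_r = 7.2000 × 1.62 = 11.664 m.
Braking distance = v²/(2a) = 7.2000² / (2 × 1.040) = 51.840 / 2.080 = 24.923 m.
Total = 11.664 + 24.923 = 36.587 m.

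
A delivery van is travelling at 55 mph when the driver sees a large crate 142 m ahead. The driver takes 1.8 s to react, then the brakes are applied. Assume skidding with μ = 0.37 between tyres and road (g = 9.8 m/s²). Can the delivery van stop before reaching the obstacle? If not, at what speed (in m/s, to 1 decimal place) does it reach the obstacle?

Yes — it stops about 14.4 m short of the obstacle, so it never reaches it

55 mph × 0.44704 = 24.5872 m/s.
a = μg = 0.37 × 9.8 = 3.626 m/s².
Reaction distance = 24.5872 × 1.8 = 44.257 m.
Braking distance = v²/(2a) = 604.530 / 7.252 = 83.360 m.
Total stopping distance = 44.257 + 83.360 = 127.617 m, vs 142 m available — it stops with 142 − 127.617 = 14.383 m to spare.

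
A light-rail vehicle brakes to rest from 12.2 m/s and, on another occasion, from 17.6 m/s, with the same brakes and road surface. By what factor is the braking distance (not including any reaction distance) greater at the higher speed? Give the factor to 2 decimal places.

Factor ≈ 2.08

Braking distance d = v²/(2a), so with a fixed, d ∝ v².
Factor = (17.6/12.2)² = 1.4426² = 2.0811.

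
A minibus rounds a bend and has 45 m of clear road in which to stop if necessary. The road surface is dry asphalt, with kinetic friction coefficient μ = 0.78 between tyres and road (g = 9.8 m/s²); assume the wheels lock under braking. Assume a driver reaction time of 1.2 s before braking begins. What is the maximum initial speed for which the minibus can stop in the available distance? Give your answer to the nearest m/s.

a = μg = 0.78 × 9.8 = 7.644 m/s².
Stopping distance: v·t_r + v²/(2a) = 45 with t_r = 1.2 s and a = 7.644 m/s².
So v² + 18.346 v − 687.96 = 0.
Positive root: v = −a·t_r + √((a·t_r)² + 2a·d) = −9.173 + √(84.144 + 687.96) = 18.6138 m/s.

Maximum speed ≈ 19 m/s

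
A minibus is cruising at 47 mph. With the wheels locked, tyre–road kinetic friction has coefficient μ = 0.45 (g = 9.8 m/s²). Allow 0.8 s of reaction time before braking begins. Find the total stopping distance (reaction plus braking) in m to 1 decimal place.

Total stopping distance ≈ 66.9 m

47 mph × 0.44704 = 21.0109 m/s.
a = μg = 0.45 × 9.8 = 4.410 m/s².
Reaction distance = v·t_r = 21.0109 × 0.8 = 16.809 m.
Braking distance = v²/(2a) = 21.0109² / (2 × 4.410) = 441.458 / 8.820 = 50.052 m.
Total = 16.809 + 50.052 = 66.861 m.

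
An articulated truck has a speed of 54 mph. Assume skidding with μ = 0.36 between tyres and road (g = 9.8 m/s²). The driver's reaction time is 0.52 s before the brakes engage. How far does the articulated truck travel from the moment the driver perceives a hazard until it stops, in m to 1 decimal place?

Total stopping distance ≈ 95.1 m

54 mph × 0.44704 = 24.1402 m/s.
a = μg = 0.36 × 9.8 = 3.528 m/s².
Reaction distance = v·t_r = 24.1402 × 0.52 = 12.553 m.
Braking distance = v²/(2a) = 24.1402² / (2 × 3.528) = 582.749 / 7.056 = 82.589 m.
Total = 12.553 + 82.589 = 95.142 m.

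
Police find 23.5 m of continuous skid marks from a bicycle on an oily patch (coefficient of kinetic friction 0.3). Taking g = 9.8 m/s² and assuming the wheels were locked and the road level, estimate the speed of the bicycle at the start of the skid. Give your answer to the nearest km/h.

Deceleration a = μg = 0.3 × 9.8 = 2.940 m/s².
v = √(2a·d) = √(2 × 2.940 × 23.5) = √138.180 = 11.7550 m/s.
= 11.7550 × 3.6 = 42.318 km/h.

Initial speed ≈ 42 km/h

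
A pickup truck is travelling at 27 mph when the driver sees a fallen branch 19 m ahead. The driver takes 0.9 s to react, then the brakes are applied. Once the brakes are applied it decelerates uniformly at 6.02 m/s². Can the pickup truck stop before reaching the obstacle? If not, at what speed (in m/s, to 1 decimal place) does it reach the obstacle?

27 mph × 0.44704 = 12.0701 m/s.
Reaction distance = 12.0701 × 0.9 = 10.863 m.
Braking distance needed to stop: v²/(2a) = 145.687 / 12.040 = 12.100 m, so total needed = 10.863 + 12.100 = 22.963 m > 19 m — it cannot stop.
Distance remaining when braking begins: 19 − 10.863 = 8.137 m.
v² = v₀² − 2a·d = 145.687 − 2 × 6.020 × 8.137 = 47.718 m²/s².
v = √47.718 = 6.908 m/s.

No — it strikes the obstacle at 6.9 m/s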